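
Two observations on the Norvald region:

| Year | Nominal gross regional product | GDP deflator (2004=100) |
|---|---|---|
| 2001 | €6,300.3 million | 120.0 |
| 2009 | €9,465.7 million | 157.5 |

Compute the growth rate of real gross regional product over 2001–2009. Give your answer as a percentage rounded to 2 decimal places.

14.47%

Real gross regional product 2001 = 6300.3 / 1.200 = 5250.25.
Real gross regional product 2009 = 9465.7 / 1.575 = 6009.97.
Real growth = 6009.97 / 5250.25 − 1 = 0.1447.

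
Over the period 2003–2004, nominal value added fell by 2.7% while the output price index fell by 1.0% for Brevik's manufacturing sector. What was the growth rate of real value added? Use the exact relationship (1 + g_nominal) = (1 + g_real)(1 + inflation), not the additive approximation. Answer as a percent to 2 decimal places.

(1 + g_nom) = (1 + g_real)(1 + π), so g_real = 0.9730 / 0.9900 − 1 = -0.01717.

-1.72%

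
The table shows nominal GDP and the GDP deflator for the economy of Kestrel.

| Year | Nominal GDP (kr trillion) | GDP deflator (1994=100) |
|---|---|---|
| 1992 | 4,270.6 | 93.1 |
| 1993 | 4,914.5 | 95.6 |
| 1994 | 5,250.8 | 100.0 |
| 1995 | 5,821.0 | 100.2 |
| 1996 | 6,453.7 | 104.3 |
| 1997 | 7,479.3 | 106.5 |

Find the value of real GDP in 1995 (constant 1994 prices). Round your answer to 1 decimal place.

Real GDP 1995 = 5821.0 / 1.002 = 5809.38.

kr 5,809.4 trillion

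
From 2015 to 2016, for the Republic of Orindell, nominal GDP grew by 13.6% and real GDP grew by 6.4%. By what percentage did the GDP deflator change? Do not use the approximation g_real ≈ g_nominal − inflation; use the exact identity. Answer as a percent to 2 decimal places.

(1 + g_nom) = (1 + g_real)(1 + π), so π = 1.1360 / 1.0640 − 1 = 0.06767.

6.77%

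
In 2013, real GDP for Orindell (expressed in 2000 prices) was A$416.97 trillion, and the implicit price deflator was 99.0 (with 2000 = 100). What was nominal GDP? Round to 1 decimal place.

Nominal GDP = Real × (implicit price deflator/100) = 416.97 × 0.990 = 412.80.

A$412.8 trillion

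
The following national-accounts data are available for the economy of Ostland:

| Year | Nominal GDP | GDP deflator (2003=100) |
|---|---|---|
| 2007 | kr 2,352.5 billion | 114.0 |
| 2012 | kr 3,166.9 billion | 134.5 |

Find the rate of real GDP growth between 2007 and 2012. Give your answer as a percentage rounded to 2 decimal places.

Real GDP 2007 = 2352.5 / 1.140 = 2063.60.
Real GDP 2012 = 3166.9 / 1.345 = 2354.57.
Real growth = 2354.57 / 2063.60 − 1 = 0.1410.

14.10%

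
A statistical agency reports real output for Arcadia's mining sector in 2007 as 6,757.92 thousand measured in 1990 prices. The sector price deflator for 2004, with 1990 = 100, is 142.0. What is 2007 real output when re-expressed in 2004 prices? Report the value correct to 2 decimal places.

9,596.25 thousand

Real output in 2004 prices = Real output in 1990 prices × (P_2004/P_1990) = 6757.92 × 1.420 = 9596.25.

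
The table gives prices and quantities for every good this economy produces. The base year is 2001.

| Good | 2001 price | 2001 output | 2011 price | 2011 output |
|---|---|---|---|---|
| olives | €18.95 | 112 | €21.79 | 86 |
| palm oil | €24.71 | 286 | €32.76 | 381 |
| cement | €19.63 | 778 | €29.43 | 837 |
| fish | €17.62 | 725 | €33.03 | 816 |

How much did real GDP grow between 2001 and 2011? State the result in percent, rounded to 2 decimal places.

12.40%

Real GDP 2001 = Nominal GDP 2001 = 18.95·112 + 24.71·286 + 19.63·778 + 17.62·725 = 37236.10.
Real GDP 2011 (at 2001 prices) = 18.95·86 + 24.71·381 + 19.63·837 + 17.62·816 = 41852.44.
Real growth = 41852.44/37236.10 − 1 = 0.1240.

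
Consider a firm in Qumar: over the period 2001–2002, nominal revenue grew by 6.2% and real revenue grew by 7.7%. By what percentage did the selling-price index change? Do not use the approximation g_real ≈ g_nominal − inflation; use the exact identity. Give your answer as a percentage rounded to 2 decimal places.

-1.39%

(1 + g_nom) = (1 + g_real)(1 + π), so π = 1.0620 / 1.0770 − 1 = -0.01393.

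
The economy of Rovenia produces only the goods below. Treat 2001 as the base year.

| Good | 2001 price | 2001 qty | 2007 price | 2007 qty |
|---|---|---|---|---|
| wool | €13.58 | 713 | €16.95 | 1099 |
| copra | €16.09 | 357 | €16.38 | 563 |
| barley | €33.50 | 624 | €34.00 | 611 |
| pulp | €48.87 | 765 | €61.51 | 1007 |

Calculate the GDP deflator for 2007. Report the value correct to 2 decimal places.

Nominal GDP 2007 = 16.95·1099 + 16.38·563 + 34.00·611 + 61.51·1007 = 110564.56.
Real GDP 2007 (at 2001 prices) = 13.58·1099 + 16.09·563 + 33.50·611 + 48.87·1007 = 93663.68.
Deflator = Nominal/Real × 100 = 110564.56/93663.68 × 100 = 118.044.

118.04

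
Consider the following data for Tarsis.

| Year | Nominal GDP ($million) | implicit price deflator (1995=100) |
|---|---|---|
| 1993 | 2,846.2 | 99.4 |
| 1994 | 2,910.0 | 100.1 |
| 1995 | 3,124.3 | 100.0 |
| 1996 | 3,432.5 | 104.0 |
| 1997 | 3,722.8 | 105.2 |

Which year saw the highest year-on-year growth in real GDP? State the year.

1994: real = 2910.0/1.001 = 2907.09; growth vs 1993 (2863.38) = 1.53%.
1995: real = 3124.3/1.000 = 3124.30; growth vs 1994 (2907.09) = 7.47%.
1996: real = 3432.5/1.040 = 3300.48; growth vs 1995 (3124.30) = 5.64%.
1997: real = 3722.8/1.052 = 3538.78; growth vs 1996 (3300.48) = 7.22%.

1995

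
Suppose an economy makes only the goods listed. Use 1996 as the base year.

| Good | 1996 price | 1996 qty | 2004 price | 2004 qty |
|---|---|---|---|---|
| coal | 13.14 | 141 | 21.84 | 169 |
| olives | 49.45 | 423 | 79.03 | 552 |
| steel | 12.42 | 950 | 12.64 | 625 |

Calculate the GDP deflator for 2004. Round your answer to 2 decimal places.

Nominal GDP 2004 = 21.84·169 + 79.03·552 + 12.64·625 = 55215.52.
Real GDP 2004 (at 1996 prices) = 13.14·169 + 49.45·552 + 12.42·625 = 37279.56.
Deflator = Nominal/Real × 100 = 55215.52/37279.56 × 100 = 148.112.

148.11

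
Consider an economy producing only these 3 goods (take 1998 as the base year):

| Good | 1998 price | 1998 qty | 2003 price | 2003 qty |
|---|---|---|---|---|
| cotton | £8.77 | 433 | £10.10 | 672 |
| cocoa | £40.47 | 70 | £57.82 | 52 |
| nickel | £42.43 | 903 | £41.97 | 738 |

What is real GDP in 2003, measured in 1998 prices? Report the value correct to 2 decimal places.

Real GDP 2003 = Σ (p_1998 × q_2003) = 8.77·672 + 40.47·52 + 42.43·738 = 39311.22.

£39311.22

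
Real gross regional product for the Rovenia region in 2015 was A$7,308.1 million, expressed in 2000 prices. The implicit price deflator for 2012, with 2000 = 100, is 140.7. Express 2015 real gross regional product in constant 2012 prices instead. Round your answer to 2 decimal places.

Real gross regional product in 2012 prices = Real gross regional product in 2000 prices × (P_2012/P_2000) = 7308.1 × 1.407 = 10282.50.

A$10,282.50 million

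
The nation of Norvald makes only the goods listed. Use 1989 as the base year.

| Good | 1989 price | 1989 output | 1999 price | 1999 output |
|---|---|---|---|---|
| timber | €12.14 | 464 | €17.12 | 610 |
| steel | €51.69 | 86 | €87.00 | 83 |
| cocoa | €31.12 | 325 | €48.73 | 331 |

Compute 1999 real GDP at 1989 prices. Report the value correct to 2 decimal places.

Real GDP 1999 = Σ (p_1989 × q_1999) = 12.14·610 + 51.69·83 + 31.12·331 = 21996.39.

€21996.39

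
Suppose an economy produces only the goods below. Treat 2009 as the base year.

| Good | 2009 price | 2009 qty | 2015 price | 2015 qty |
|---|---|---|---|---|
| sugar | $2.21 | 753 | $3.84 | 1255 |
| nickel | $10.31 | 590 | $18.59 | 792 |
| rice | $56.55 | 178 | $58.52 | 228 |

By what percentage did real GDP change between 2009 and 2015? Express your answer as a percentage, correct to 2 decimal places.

33.79%

Real GDP 2009 = Nominal GDP 2009 = 2.21·753 + 10.31·590 + 56.55·178 = 17812.93.
Real GDP 2015 (at 2009 prices) = 2.21·1255 + 10.31·792 + 56.55·228 = 23832.47.
Real growth = 23832.47/17812.93 − 1 = 0.3379.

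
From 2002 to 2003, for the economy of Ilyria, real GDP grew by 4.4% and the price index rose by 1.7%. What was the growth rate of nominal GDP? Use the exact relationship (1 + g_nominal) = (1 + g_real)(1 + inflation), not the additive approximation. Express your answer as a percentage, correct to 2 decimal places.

6.17%

(1 + g_nom) = (1 + g_real)(1 + π) = 1.0440 × 1.0170 = 1.06175.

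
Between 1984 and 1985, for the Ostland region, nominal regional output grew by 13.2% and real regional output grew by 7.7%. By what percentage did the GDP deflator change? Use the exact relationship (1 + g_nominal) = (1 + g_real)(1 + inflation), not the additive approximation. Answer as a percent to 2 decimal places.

(1 + g_nom) = (1 + g_real)(1 + π), so π = 1.1320 / 1.0770 − 1 = 0.05107.

5.11%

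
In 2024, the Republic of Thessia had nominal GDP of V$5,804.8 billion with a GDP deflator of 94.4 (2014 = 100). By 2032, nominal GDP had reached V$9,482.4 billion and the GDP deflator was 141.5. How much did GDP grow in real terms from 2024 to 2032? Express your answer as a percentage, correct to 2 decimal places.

8.98%

Real GDP 2024 = 5804.8 / 0.944 = 6149.15.
Real GDP 2032 = 9482.4 / 1.415 = 6701.34.
Real growth = 6701.34 / 6149.15 − 1 = 0.0898.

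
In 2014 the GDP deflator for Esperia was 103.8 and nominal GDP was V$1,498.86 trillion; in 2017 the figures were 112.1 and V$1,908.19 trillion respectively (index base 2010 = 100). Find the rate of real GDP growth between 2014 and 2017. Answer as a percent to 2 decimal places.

17.88%

Real GDP 2014 = 1498.86 / 1.038 = 1443.99.
Real GDP 2017 = 1908.19 / 1.121 = 1702.22.
Real growth = 1702.22 / 1443.99 − 1 = 0.1788.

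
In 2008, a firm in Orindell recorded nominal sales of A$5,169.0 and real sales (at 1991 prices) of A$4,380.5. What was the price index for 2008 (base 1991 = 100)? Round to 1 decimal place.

118.0

price index = (Nominal / Real) × 100 = 5169.0 / 4380.5 × 100 = 118.00.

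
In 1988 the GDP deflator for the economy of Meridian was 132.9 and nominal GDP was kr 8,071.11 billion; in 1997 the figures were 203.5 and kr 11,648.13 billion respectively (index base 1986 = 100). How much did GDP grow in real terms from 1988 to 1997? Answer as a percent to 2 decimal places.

Real GDP 1988 = 8071.11 / 1.329 = 6073.07.
Real GDP 1997 = 11648.13 / 2.035 = 5723.90.
Real growth = 5723.90 / 6073.07 − 1 = -0.0575.

-5.75%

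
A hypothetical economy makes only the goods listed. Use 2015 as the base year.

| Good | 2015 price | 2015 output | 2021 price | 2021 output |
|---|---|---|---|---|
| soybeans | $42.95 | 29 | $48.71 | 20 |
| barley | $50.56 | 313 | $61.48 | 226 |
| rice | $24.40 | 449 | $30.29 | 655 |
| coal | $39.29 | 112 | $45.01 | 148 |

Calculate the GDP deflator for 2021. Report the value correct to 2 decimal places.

121.38

Nominal GDP 2021 = 48.71·20 + 61.48·226 + 30.29·655 + 45.01·148 = 41370.11.
Real GDP 2021 (at 2015 prices) = 42.95·20 + 50.56·226 + 24.40·655 + 39.29·148 = 34082.48.
Deflator = Nominal/Real × 100 = 41370.11/34082.48 × 100 = 121.382.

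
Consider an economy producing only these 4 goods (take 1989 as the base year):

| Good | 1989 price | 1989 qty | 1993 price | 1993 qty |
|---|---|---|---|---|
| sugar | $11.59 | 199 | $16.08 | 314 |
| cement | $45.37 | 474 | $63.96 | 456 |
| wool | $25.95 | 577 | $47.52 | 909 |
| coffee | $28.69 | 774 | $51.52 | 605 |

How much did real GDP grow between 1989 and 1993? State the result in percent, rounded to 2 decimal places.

Real GDP 1989 = Nominal GDP 1989 = 11.59·199 + 45.37·474 + 25.95·577 + 28.69·774 = 60991.00.
Real GDP 1993 (at 1989 prices) = 11.59·314 + 45.37·456 + 25.95·909 + 28.69·605 = 65273.98.
Real growth = 65273.98/60991.00 − 1 = 0.0702.

7.02%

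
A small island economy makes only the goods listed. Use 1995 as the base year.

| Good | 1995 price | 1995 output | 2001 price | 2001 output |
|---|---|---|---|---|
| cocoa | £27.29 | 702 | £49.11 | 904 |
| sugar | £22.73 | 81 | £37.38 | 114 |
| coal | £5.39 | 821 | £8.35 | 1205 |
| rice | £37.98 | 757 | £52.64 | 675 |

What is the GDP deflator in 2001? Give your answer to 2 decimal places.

158.69

Nominal GDP 2001 = 49.11·904 + 37.38·114 + 8.35·1205 + 52.64·675 = 94250.51.
Real GDP 2001 (at 1995 prices) = 27.29·904 + 22.73·114 + 5.39·1205 + 37.98·675 = 59392.83.
Deflator = Nominal/Real × 100 = 94250.51/59392.83 × 100 = 158.690.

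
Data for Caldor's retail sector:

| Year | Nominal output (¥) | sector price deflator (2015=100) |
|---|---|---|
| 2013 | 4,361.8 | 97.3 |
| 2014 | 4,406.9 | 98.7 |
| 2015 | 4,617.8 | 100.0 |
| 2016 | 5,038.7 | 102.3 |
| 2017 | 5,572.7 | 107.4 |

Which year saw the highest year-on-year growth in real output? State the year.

2014: real = 4406.9/0.987 = 4464.94; growth vs 2013 (4482.84) = -0.40%.
2015: real = 4617.8/1.000 = 4617.80; growth vs 2014 (4464.94) = 3.42%.
2016: real = 5038.7/1.023 = 4925.42; growth vs 2015 (4617.80) = 6.66%.
2017: real = 5572.7/1.074 = 5188.73; growth vs 2016 (4925.42) = 5.35%.

2016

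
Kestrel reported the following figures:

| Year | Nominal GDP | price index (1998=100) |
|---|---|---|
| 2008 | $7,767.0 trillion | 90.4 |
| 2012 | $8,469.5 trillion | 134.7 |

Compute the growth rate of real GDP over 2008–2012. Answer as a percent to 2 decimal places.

Real GDP 2008 = 7767.0 / 0.904 = 8591.81.
Real GDP 2012 = 8469.5 / 1.347 = 6287.68.
Real growth = 6287.68 / 8591.81 − 1 = -0.2682.

-26.82%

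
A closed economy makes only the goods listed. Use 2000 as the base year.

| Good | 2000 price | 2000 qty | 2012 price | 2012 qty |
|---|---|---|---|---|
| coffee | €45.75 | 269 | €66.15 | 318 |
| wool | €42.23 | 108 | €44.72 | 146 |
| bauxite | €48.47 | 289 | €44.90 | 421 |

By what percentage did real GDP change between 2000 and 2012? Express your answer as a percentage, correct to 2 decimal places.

33.18%

Real GDP 2000 = Nominal GDP 2000 = 45.75·269 + 42.23·108 + 48.47·289 = 30875.42.
Real GDP 2012 (at 2000 prices) = 45.75·318 + 42.23·146 + 48.47·421 = 41119.95.
Real growth = 41119.95/30875.42 − 1 = 0.3318.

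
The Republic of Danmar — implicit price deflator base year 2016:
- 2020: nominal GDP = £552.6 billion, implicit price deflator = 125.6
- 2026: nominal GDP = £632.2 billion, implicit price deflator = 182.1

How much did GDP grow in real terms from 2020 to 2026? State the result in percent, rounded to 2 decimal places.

Deflate each year: 2020 → 552.6/1.256 = 439.97; 2026 → 632.2/1.821 = 347.17.
So real GDP changed by 347.17/439.97 − 1 = -0.2109, i.e. -21.09%.

-21.09%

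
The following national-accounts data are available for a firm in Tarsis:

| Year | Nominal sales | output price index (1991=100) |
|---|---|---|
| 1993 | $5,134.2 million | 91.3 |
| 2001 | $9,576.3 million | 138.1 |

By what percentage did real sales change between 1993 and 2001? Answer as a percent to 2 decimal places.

Deflate each year: 1993 → 5134.2/0.913 = 5623.44; 2001 → 9576.3/1.381 = 6934.32.
So real sales changed by 6934.32/5623.44 − 1 = 0.2331, i.e. 23.31%.

23.31%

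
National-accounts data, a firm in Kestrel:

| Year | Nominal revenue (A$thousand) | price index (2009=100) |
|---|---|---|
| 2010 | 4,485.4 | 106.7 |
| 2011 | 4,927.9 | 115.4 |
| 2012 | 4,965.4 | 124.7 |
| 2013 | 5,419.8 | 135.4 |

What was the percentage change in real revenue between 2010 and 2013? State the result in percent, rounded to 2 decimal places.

Real revenue 2010 = 4485.4/1.067 = 4203.75.
Real revenue 2013 = 5419.8/1.354 = 4002.81.
Change = 4002.81/4203.75 − 1 = -0.0478.

-4.78%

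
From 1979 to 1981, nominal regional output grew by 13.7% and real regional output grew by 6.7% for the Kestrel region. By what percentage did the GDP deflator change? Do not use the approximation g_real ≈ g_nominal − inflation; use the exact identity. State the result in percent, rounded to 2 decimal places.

6.56%

(1 + g_nom) = (1 + g_real)(1 + π), so π = 1.1370 / 1.0670 − 1 = 0.06560.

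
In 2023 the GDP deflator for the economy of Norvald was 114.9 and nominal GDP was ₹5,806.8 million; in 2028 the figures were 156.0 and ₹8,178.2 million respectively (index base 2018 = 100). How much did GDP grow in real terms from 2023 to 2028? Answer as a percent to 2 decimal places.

Real GDP 2023 = 5806.8 / 1.149 = 5053.79.
Real GDP 2028 = 8178.2 / 1.560 = 5242.44.
Real growth = 5242.44 / 5053.79 − 1 = 0.0373.

3.73%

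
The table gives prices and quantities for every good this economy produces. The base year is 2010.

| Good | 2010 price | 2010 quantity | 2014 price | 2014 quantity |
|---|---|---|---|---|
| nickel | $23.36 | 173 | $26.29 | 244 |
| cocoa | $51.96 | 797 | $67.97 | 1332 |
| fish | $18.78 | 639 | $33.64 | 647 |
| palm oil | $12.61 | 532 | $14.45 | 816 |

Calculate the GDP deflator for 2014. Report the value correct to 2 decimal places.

Nominal GDP 2014 = 26.29·244 + 67.97·1332 + 33.64·647 + 14.45·816 = 130507.08.
Real GDP 2014 (at 2010 prices) = 23.36·244 + 51.96·1332 + 18.78·647 + 12.61·816 = 97350.98.
Deflator = Nominal/Real × 100 = 130507.08/97350.98 × 100 = 134.058.

134.06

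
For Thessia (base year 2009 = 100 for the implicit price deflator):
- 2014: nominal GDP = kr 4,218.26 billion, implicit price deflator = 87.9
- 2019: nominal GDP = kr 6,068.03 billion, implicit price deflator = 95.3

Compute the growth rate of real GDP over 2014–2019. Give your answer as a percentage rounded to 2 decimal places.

32.68%

Real GDP 2014 = 4218.26 / 0.879 = 4798.93.
Real GDP 2019 = 6068.03 / 0.953 = 6367.29.
Real growth = 6367.29 / 4798.93 − 1 = 0.3268.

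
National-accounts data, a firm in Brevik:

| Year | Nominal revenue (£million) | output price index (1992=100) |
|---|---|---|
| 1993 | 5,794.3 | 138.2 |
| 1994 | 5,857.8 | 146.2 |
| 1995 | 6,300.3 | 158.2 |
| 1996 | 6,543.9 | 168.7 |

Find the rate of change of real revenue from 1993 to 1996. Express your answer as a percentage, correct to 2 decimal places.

Real revenue 1993 = 5794.3/1.382 = 4192.69.
Real revenue 1996 = 6543.9/1.687 = 3879.02.
Change = 3879.02/4192.69 − 1 = -0.0748.

-7.48%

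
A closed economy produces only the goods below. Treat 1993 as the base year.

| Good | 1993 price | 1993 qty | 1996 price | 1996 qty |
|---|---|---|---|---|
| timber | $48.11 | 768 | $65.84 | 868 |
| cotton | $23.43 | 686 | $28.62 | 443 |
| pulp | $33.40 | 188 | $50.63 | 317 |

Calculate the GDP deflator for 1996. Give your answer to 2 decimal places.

Nominal GDP 1996 = 65.84·868 + 28.62·443 + 50.63·317 = 85877.49.
Real GDP 1996 (at 1993 prices) = 48.11·868 + 23.43·443 + 33.40·317 = 62726.77.
Deflator = Nominal/Real × 100 = 85877.49/62726.77 × 100 = 136.907.

136.91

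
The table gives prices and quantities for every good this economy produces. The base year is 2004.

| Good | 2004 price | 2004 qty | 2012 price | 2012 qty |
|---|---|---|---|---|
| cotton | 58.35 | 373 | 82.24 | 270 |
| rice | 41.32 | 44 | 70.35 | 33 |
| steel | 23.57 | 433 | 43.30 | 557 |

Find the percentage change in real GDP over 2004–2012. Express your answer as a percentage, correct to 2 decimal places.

Real GDP 2004 = Nominal GDP 2004 = 58.35·373 + 41.32·44 + 23.57·433 = 33788.44.
Real GDP 2012 (at 2004 prices) = 58.35·270 + 41.32·33 + 23.57·557 = 30246.55.
Real growth = 30246.55/33788.44 − 1 = -0.1048.

-10.48%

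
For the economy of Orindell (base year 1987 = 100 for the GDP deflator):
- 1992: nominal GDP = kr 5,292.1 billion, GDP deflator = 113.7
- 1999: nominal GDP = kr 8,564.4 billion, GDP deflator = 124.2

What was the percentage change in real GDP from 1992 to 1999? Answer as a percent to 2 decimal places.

Deflate each year: 1992 → 5292.1/1.137 = 4654.44; 1999 → 8564.4/1.242 = 6895.65.
So real GDP changed by 6895.65/4654.44 − 1 = 0.4815, i.e. 48.15%.

48.15%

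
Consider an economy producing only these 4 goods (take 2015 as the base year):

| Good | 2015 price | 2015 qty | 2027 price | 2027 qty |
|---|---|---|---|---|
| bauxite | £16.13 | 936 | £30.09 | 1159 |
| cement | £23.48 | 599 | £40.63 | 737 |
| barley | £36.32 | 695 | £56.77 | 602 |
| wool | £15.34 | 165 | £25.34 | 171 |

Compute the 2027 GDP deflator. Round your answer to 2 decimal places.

170.83

Nominal GDP 2027 = 30.09·1159 + 40.63·737 + 56.77·602 + 25.34·171 = 103327.30.
Real GDP 2027 (at 2015 prices) = 16.13·1159 + 23.48·737 + 36.32·602 + 15.34·171 = 60487.21.
Deflator = Nominal/Real × 100 = 103327.30/60487.21 × 100 = 170.825.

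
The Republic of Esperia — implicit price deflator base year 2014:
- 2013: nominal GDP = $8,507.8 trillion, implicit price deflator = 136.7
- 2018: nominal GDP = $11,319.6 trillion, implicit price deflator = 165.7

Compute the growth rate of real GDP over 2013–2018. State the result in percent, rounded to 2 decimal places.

9.76%

Deflate each year: 2013 → 8507.8/1.367 = 6223.70; 2018 → 11319.6/1.657 = 6831.38.
So real GDP changed by 6831.38/6223.70 − 1 = 0.0976, i.e. 9.76%.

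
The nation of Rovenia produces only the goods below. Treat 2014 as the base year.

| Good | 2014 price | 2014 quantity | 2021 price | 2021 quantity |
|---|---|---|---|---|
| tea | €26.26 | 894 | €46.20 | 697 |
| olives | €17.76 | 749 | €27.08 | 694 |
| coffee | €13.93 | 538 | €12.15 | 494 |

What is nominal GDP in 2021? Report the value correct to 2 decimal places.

Nominal GDP 2021 = Σ (p_2021 × q_2021) = 46.20·697 + 27.08·694 + 12.15·494 = 56997.02.

€56997.02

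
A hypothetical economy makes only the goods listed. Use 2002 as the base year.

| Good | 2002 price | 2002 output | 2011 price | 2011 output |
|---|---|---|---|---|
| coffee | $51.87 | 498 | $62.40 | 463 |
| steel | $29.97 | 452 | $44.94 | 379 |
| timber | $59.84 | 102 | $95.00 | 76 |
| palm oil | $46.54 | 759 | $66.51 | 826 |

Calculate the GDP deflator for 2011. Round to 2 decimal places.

Nominal GDP 2011 = 62.40·463 + 44.94·379 + 95.00·76 + 66.51·826 = 108080.72.
Real GDP 2011 (at 2002 prices) = 51.87·463 + 29.97·379 + 59.84·76 + 46.54·826 = 78364.32.
Deflator = Nominal/Real × 100 = 108080.72/78364.32 × 100 = 137.921.

137.92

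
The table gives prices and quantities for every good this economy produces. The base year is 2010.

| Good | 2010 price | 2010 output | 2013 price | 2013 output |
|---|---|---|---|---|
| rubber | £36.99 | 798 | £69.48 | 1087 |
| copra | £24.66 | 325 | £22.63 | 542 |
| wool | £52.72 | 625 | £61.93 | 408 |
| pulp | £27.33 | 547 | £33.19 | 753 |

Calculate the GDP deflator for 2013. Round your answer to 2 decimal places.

Nominal GDP 2013 = 69.48·1087 + 22.63·542 + 61.93·408 + 33.19·753 = 138049.73.
Real GDP 2013 (at 2010 prices) = 36.99·1087 + 24.66·542 + 52.72·408 + 27.33·753 = 95663.10.
Deflator = Nominal/Real × 100 = 138049.73/95663.10 × 100 = 144.308.

144.31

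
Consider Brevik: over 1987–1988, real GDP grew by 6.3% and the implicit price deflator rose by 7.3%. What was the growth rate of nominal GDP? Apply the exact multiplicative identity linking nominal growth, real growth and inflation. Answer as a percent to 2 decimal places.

14.06%

(1 + g_nom) = (1 + g_real)(1 + π) = 1.0630 × 1.0730 = 1.14060.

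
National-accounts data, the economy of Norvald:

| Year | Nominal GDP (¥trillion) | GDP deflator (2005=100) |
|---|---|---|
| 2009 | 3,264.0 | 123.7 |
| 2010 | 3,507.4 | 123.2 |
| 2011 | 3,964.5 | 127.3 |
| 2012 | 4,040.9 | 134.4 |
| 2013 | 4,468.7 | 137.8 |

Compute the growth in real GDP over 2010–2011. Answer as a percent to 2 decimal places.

Real GDP 2010 = 3507.4/1.232 = 2846.92.
Real GDP 2011 = 3964.5/1.273 = 3114.30.
Change = 3114.30/2846.92 − 1 = 0.0939.

9.39%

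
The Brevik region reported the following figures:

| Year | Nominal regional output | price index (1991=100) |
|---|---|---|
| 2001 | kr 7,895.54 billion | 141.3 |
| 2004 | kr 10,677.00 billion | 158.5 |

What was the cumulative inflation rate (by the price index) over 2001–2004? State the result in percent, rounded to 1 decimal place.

12.2%

Price-level change = 158.5 / 141.3 − 1 = 0.1217.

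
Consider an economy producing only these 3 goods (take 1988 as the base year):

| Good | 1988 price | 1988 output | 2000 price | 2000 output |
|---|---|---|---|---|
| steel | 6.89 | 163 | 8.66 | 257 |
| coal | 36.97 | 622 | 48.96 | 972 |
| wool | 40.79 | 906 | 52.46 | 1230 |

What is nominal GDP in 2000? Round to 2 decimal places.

114340.54

Nominal GDP 2000 = Σ (p_2000 × q_2000) = 8.66·257 + 48.96·972 + 52.46·1230 = 114340.54.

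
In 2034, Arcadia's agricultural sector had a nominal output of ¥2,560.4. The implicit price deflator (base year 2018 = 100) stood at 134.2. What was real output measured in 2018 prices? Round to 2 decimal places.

¥1,907.90

Real output = Nominal / (implicit price deflator/100) = 2560.4 / 1.342 = 1907.90.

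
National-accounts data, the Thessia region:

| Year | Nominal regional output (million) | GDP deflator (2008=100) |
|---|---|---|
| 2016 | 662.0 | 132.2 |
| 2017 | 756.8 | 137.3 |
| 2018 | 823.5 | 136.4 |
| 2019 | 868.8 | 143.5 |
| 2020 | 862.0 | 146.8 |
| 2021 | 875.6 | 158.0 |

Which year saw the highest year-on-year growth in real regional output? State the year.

2017: real = 756.8/1.373 = 551.20; growth vs 2016 (500.76) = 10.07%.
2018: real = 823.5/1.364 = 603.74; growth vs 2017 (551.20) = 9.53%.
2019: real = 868.8/1.435 = 605.44; growth vs 2018 (603.74) = 0.28%.
2020: real = 862.0/1.468 = 587.19; growth vs 2019 (605.44) = -3.01%.
2021: real = 875.6/1.580 = 554.18; growth vs 2020 (587.19) = -5.62%.

2017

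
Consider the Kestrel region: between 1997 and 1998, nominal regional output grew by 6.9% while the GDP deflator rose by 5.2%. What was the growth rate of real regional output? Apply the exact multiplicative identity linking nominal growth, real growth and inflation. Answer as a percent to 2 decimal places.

(1 + g_nom) = (1 + g_real)(1 + π), so g_real = 1.0690 / 1.0520 − 1 = 0.01616.

1.62%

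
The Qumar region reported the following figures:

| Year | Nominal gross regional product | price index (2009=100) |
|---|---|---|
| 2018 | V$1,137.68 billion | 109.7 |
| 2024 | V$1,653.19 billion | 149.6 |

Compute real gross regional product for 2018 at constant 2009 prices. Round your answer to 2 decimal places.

Real gross regional product = Nominal / (price index/100) = 1137.68 / 1.097 = 1037.08.

V$1,037.08 billion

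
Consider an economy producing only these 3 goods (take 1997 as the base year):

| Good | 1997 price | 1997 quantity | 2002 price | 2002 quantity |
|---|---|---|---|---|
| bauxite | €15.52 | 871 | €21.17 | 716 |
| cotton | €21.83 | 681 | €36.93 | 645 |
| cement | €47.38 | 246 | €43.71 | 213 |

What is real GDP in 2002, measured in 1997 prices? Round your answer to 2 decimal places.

€35284.61

Real GDP 2002 = Σ (p_1997 × q_2002) = 15.52·716 + 21.83·645 + 47.38·213 = 35284.61.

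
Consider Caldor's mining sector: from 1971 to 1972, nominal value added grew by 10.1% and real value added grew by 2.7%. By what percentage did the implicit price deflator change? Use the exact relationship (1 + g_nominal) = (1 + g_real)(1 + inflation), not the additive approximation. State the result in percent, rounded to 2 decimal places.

(1 + g_nom) = (1 + g_real)(1 + π), so π = 1.1010 / 1.0270 − 1 = 0.07205.

7.21%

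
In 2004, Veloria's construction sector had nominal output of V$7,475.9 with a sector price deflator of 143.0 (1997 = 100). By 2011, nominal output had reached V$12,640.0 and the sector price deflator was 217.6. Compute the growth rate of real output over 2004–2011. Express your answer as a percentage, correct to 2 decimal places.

Real output 2004 = 7475.9 / 1.430 = 5227.90.
Real output 2011 = 12640.0 / 2.176 = 5808.82.
Real growth = 5808.82 / 5227.90 − 1 = 0.1111.

11.11%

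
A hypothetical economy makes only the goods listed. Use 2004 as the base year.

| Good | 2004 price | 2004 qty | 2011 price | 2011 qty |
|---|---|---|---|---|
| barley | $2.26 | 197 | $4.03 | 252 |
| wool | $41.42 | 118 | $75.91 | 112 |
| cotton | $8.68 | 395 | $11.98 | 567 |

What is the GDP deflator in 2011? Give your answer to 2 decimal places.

Nominal GDP 2011 = 4.03·252 + 75.91·112 + 11.98·567 = 16310.14.
Real GDP 2011 (at 2004 prices) = 2.26·252 + 41.42·112 + 8.68·567 = 10130.12.
Deflator = Nominal/Real × 100 = 16310.14/10130.12 × 100 = 161.006.

161.01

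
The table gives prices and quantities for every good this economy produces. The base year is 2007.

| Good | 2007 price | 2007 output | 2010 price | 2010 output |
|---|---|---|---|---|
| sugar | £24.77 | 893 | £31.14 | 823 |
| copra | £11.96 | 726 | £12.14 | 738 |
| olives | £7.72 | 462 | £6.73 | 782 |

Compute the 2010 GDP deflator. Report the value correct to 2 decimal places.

Nominal GDP 2010 = 31.14·823 + 12.14·738 + 6.73·782 = 39850.40.
Real GDP 2010 (at 2007 prices) = 24.77·823 + 11.96·738 + 7.72·782 = 35249.23.
Deflator = Nominal/Real × 100 = 39850.40/35249.23 × 100 = 113.053.

113.05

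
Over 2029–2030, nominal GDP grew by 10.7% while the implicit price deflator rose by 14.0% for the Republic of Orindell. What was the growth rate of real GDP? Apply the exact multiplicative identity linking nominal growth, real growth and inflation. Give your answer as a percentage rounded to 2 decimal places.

-2.89%

(1 + g_nom) = (1 + g_real)(1 + π), so g_real = 1.1070 / 1.1400 − 1 = -0.02895.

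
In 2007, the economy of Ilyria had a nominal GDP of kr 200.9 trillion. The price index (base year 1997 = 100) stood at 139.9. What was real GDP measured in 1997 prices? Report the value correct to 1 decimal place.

kr 143.6 trillion

Real GDP = Nominal / (price index/100) = 200.9 / 1.399 = 143.60.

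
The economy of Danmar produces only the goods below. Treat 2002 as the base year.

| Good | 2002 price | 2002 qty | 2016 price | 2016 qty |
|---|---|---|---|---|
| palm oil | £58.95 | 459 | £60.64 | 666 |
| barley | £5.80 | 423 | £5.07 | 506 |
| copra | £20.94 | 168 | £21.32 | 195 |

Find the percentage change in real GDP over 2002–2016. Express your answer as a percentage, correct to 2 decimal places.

40.11%

Real GDP 2002 = Nominal GDP 2002 = 58.95·459 + 5.80·423 + 20.94·168 = 33029.37.
Real GDP 2016 (at 2002 prices) = 58.95·666 + 5.80·506 + 20.94·195 = 46278.80.
Real growth = 46278.80/33029.37 − 1 = 0.4011.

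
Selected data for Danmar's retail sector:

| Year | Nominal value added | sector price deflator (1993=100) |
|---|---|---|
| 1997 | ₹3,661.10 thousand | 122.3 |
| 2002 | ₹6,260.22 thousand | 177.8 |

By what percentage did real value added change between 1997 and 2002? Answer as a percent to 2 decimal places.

Deflate each year: 1997 → 3661.10/1.223 = 2993.54; 2002 → 6260.22/1.778 = 3520.93.
So real value added changed by 3520.93/2993.54 − 1 = 0.1762, i.e. 17.62%.

17.62%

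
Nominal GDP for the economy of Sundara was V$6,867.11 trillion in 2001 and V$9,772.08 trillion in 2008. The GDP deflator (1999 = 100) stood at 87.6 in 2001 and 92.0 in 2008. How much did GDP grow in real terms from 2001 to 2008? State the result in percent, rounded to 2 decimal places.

Deflate each year: 2001 → 6867.11/0.876 = 7839.17; 2008 → 9772.08/0.920 = 10621.83.
So real GDP changed by 10621.83/7839.17 − 1 = 0.3550, i.e. 35.50%.

35.50%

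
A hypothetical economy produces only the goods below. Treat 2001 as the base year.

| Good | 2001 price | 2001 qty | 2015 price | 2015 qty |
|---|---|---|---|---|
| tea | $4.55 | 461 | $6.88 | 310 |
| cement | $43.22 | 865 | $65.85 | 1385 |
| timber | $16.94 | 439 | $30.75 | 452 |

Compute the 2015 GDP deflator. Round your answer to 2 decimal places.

Nominal GDP 2015 = 6.88·310 + 65.85·1385 + 30.75·452 = 107234.05.
Real GDP 2015 (at 2001 prices) = 4.55·310 + 43.22·1385 + 16.94·452 = 68927.08.
Deflator = Nominal/Real × 100 = 107234.05/68927.08 × 100 = 155.576.

155.58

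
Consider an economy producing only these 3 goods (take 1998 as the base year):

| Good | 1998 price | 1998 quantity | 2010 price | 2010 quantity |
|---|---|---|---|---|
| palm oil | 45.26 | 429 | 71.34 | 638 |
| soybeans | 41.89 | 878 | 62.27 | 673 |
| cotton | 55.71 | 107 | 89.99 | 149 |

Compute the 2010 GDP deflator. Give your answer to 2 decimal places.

154.25

Nominal GDP 2010 = 71.34·638 + 62.27·673 + 89.99·149 = 100831.14.
Real GDP 2010 (at 1998 prices) = 45.26·638 + 41.89·673 + 55.71·149 = 65368.64.
Deflator = Nominal/Real × 100 = 100831.14/65368.64 × 100 = 154.250.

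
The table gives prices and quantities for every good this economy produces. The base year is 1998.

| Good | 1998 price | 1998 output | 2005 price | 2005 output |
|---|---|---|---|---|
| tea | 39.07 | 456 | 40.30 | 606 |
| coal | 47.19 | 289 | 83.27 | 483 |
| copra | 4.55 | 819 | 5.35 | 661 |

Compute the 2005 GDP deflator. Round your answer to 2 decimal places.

137.80

Nominal GDP 2005 = 40.30·606 + 83.27·483 + 5.35·661 = 68177.56.
Real GDP 2005 (at 1998 prices) = 39.07·606 + 47.19·483 + 4.55·661 = 49476.74.
Deflator = Nominal/Real × 100 = 68177.56/49476.74 × 100 = 137.797.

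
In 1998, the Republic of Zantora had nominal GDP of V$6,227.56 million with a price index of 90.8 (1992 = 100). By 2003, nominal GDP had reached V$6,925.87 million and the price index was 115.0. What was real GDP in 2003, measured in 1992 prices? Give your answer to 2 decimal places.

V$6,022.50 million

Real GDP = Nominal / (price index/100) = 6925.87 / 1.150 = 6022.50.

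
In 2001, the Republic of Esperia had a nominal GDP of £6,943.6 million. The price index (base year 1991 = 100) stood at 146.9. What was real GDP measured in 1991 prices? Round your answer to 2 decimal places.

£4,726.75 million

Real GDP = Nominal / (price index/100) = 6943.6 / 1.469 = 4726.75.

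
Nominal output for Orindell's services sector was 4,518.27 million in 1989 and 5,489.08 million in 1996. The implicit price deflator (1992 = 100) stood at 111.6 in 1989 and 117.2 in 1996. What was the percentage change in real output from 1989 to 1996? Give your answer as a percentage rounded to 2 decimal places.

Real output 1989 = 4518.27 / 1.116 = 4048.63.
Real output 1996 = 5489.08 / 1.172 = 4683.52.
Real growth = 4683.52 / 4048.63 − 1 = 0.1568.

15.68%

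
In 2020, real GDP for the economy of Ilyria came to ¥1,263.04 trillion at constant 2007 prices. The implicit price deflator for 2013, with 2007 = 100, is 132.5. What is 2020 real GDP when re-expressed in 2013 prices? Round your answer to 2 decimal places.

¥1,673.53 trillion

Real GDP in 2013 prices = Real GDP in 2007 prices × (P_2013/P_2007) = 1263.04 × 1.325 = 1673.53.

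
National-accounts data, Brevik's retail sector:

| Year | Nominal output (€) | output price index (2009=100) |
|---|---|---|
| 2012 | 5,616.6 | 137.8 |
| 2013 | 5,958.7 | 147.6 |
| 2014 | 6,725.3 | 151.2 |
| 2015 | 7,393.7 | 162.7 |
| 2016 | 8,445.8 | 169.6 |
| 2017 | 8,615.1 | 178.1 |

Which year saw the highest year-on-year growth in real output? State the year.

2013: real = 5958.7/1.476 = 4037.06; growth vs 2012 (4075.91) = -0.95%.
2014: real = 6725.3/1.512 = 4447.95; growth vs 2013 (4037.06) = 10.18%.
2015: real = 7393.7/1.627 = 4544.38; growth vs 2014 (4447.95) = 2.17%.
2016: real = 8445.8/1.696 = 4979.83; growth vs 2015 (4544.38) = 9.58%.
2017: real = 8615.1/1.781 = 4837.23; growth vs 2016 (4979.83) = -2.86%.

2014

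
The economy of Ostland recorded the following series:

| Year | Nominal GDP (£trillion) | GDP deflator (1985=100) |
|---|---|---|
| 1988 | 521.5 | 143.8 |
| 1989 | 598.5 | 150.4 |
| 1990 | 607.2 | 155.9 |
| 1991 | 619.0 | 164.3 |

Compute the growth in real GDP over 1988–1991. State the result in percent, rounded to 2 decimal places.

Real GDP 1988 = 521.5/1.438 = 362.66.
Real GDP 1991 = 619.0/1.643 = 376.75.
Change = 376.75/362.66 − 1 = 0.0389.

3.89%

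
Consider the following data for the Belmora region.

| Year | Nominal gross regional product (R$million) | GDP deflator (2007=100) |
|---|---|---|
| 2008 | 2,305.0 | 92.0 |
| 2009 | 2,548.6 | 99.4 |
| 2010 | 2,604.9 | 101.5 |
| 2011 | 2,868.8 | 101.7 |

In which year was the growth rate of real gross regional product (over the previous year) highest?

2009: real = 2548.6/0.994 = 2563.98; growth vs 2008 (2505.43) = 2.34%.
2010: real = 2604.9/1.015 = 2566.40; growth vs 2009 (2563.98) = 0.09%.
2011: real = 2868.8/1.017 = 2820.85; growth vs 2010 (2566.40) = 9.91%.

2011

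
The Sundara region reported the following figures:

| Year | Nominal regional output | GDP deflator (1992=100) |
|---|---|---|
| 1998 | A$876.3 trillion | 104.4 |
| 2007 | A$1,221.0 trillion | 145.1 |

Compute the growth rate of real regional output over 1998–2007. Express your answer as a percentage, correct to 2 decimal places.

0.25%

Deflate each year: 1998 → 876.3/1.044 = 839.37; 2007 → 1221.0/1.451 = 841.49.
So real regional output changed by 841.49/839.37 − 1 = 0.0025, i.e. 0.25%.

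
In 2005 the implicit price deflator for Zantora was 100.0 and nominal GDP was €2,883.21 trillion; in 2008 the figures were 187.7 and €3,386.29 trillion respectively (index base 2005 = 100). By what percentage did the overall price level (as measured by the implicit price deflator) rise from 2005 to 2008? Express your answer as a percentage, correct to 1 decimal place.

87.7%

Price-level change = 187.7 / 100.0 − 1 = 0.8770.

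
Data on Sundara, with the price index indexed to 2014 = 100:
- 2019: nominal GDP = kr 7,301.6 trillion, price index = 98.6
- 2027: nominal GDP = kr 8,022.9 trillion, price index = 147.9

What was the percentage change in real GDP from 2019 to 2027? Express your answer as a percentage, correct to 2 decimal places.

Deflate each year: 2019 → 7301.6/0.986 = 7405.27; 2027 → 8022.9/1.479 = 5424.54.
So real GDP changed by 5424.54/7405.27 − 1 = -0.2675, i.e. -26.75%.

-26.75%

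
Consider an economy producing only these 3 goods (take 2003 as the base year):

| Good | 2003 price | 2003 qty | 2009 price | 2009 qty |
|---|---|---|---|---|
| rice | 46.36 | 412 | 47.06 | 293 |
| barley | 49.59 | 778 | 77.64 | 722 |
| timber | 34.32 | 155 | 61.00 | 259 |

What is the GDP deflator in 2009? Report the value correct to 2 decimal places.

Nominal GDP 2009 = 47.06·293 + 77.64·722 + 61.00·259 = 85643.66.
Real GDP 2009 (at 2003 prices) = 46.36·293 + 49.59·722 + 34.32·259 = 58276.34.
Deflator = Nominal/Real × 100 = 85643.66/58276.34 × 100 = 146.961.

146.96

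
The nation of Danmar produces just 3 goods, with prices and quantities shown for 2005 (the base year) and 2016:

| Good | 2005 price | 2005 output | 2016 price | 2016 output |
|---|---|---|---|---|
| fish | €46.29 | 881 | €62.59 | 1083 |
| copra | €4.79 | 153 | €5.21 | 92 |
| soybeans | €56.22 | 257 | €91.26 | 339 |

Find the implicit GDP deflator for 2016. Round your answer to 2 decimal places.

142.47

Nominal GDP 2016 = 62.59·1083 + 5.21·92 + 91.26·339 = 99201.43.
Real GDP 2016 (at 2005 prices) = 46.29·1083 + 4.79·92 + 56.22·339 = 69631.33.
Deflator = Nominal/Real × 100 = 99201.43/69631.33 × 100 = 142.467.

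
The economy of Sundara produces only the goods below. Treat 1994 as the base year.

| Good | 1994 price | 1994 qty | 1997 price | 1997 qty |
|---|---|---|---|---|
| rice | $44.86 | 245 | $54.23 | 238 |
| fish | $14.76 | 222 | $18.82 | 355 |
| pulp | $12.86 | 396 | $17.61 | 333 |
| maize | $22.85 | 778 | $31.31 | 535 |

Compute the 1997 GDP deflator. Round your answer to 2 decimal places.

130.16

Nominal GDP 1997 = 54.23·238 + 18.82·355 + 17.61·333 + 31.31·535 = 42202.82.
Real GDP 1997 (at 1994 prices) = 44.86·238 + 14.76·355 + 12.86·333 + 22.85·535 = 32423.61.
Deflator = Nominal/Real × 100 = 42202.82/32423.61 × 100 = 130.161.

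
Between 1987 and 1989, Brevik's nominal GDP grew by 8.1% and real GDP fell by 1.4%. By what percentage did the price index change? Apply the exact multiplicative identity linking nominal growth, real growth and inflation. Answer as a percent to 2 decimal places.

(1 + g_nom) = (1 + g_real)(1 + π), so π = 1.0810 / 0.9860 − 1 = 0.09635.

9.63%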